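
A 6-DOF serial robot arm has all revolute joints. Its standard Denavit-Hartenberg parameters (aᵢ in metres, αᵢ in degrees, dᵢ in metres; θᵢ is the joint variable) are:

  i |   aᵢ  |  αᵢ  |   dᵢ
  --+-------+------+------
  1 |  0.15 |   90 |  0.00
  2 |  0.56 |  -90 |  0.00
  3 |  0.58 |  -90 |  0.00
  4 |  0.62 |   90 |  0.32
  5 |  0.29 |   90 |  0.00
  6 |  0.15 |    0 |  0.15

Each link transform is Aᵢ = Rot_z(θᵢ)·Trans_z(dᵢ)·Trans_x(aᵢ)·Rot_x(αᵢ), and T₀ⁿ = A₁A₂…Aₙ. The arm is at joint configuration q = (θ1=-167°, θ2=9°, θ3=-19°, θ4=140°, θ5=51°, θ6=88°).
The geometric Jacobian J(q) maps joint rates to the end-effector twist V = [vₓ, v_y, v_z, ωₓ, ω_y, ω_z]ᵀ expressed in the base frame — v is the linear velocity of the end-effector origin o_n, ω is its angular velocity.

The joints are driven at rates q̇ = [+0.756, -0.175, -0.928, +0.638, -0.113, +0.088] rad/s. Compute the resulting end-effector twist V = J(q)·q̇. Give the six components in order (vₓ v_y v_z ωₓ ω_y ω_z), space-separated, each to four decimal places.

o_n = [-0.8090, -0.6384, -0.5927]
J₁: ẑ×o_n = [0.6384, -0.8090, 0.0000], ω = ẑ
J2: z=[-0.2250, 0.9744, 0.0000] o=[-0.1462, -0.0337, 0.0000] → [-0.5775, -0.1333, 0.7819, -0.2250, 0.9744, 0.0000]
J3: z=[0.1524, 0.0352, 0.9877] o=[-0.6851, -0.1582, 0.0876] → [0.4504, -0.0187, -0.0688, 0.1524, 0.0352, 0.9877]
J4: z=[-0.1006, -0.9936, 0.0509] o=[-1.2553, -0.0960, 0.1734] → [0.7888, -0.0544, 0.4980, -0.1006, -0.9936, 0.0509]
J5: z=[-0.7487, 0.0419, -0.6615] o=[-0.8813, -0.4789, -0.2742] → [-0.1189, -0.2863, 0.1164, -0.7487, 0.0419, -0.6615]
J6: z=[0.5725, 0.5439, -0.6135] o=[-0.7844, -0.7219, -0.3992] → [-0.0540, 0.1259, 0.0612, 0.5725, 0.5439, -0.6135]
V = J·q̇ = [0.6777, -0.5622, 0.2370, -0.0313, -0.7940, -0.1073]

0.6777 -0.5622 0.2370 -0.0313 -0.7940 -0.1073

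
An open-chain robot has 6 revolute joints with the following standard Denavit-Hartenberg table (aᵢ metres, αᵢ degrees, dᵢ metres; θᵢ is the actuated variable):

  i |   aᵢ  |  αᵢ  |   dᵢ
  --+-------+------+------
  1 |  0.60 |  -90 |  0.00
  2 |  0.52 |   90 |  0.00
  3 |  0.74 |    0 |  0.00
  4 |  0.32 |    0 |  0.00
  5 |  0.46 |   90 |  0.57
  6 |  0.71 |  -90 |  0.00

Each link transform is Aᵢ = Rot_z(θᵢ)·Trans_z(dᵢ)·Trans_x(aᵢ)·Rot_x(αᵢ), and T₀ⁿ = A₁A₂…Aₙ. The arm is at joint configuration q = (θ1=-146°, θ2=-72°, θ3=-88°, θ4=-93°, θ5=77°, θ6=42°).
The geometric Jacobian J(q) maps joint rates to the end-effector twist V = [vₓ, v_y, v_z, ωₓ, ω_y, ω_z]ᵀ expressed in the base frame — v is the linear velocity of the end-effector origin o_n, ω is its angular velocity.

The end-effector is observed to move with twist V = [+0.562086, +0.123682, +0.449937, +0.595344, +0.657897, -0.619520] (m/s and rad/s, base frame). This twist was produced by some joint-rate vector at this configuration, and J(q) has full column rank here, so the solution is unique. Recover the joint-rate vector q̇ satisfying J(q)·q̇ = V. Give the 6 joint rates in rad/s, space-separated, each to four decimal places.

o_n = [-0.6164, 1.6255, 0.3105]
J₁: ẑ×o_n = [-1.6255, -0.6164, 0.0000], ω = ẑ
J2: z=[0.5592, -0.8290, 0.0000] o=[-0.4974, -0.3355, 0.0000] → [-0.2574, -0.1736, 0.9980, 0.5592, -0.8290, 0.0000]
J3: z=[0.7885, 0.5318, 0.3090] o=[-0.6306, -0.4254, 0.4945] → [-0.7316, 0.1495, 1.6094, 0.7885, 0.5318, 0.3090]
J4: z=[0.7885, 0.5318, 0.3090] o=[-1.0508, 0.1833, 0.5191] → [-0.5566, 0.2987, 0.9061, 0.7885, 0.5318, 0.3090]
J5: z=[0.7885, 0.5318, 0.3090] o=[-0.9657, 0.2339, 0.2148] → [-0.3791, 0.0325, 0.9114, 0.7885, 0.5318, 0.3090]
J6: z=[0.3839, -0.0329, -0.9228] o=[-0.7374, 0.9263, 0.2851] → [0.6443, -0.1214, 0.2724, 0.3839, -0.0329, -0.9228]
q̇ = J⁺·V = [-0.1720, -0.3850, 0.0280, 0.0450, 0.6080, 0.7130]

-0.1720 -0.3850 0.0280 0.0450 0.6080 0.7130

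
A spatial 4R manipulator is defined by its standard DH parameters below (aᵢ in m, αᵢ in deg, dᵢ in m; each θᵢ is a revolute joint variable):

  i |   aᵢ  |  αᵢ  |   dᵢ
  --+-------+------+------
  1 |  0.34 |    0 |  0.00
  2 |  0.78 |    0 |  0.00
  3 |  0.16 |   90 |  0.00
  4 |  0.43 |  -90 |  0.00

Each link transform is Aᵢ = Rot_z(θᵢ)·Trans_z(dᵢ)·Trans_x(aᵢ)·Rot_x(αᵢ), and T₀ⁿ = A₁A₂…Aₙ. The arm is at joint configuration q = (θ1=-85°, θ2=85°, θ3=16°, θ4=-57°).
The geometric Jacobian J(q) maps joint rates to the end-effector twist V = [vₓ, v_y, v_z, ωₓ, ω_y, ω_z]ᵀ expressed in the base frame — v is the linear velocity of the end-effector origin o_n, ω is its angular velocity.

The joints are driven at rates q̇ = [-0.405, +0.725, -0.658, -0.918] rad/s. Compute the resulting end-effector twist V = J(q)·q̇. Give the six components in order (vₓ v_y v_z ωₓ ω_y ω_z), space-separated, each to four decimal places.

o_n = [1.1886, -0.2301, -0.3606]
J₁: ẑ×o_n = [0.2301, 1.1886, -0.0000], ω = ẑ
J2: z=[0.0000, 0.0000, 1.0000] o=[0.0296, -0.3387, 0.0000] → [-0.1087, 1.1589, 0.0000, 0.0000, 0.0000, 1.0000]
J3: z=[0.0000, 0.0000, 1.0000] o=[0.8096, -0.3387, 0.0000] → [-0.1087, 0.3789, 0.0000, 0.0000, 0.0000, 1.0000]
J4: z=[0.2756, -0.9613, 0.0000] o=[0.9634, -0.2946, 0.0000] → [0.3467, 0.0994, 0.2342, 0.2756, -0.9613, 0.0000]
V = J·q̇ = [-0.4187, 0.0183, -0.2150, -0.2530, 0.8824, -0.3380]

-0.4187 0.0183 -0.2150 -0.2530 0.8824 -0.3380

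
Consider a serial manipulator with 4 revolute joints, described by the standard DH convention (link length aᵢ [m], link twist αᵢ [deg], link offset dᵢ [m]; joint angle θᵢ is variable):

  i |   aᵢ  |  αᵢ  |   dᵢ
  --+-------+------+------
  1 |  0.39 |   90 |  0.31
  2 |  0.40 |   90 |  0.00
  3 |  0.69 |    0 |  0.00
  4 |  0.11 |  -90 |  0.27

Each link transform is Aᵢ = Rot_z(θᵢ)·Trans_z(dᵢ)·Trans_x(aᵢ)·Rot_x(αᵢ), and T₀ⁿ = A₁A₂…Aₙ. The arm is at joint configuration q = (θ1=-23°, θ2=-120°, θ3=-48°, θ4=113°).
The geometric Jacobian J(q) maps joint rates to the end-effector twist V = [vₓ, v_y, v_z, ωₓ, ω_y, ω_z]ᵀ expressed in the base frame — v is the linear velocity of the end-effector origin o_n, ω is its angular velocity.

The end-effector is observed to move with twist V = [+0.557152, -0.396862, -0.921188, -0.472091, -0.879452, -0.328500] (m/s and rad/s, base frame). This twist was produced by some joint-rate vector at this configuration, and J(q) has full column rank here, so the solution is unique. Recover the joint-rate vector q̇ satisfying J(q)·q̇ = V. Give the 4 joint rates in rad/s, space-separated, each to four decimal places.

o_n = [-0.1128, 0.4966, -0.3415]
J₁: ẑ×o_n = [-0.4966, -0.1128, 0.0000], ω = ẑ
J2: z=[-0.3907, -0.9205, 0.0000] o=[0.3590, -0.1524, 0.3100] → [0.5997, -0.2546, -0.6879, -0.3907, -0.9205, 0.0000]
J3: z=[-0.7972, 0.3384, 0.5000] o=[0.1749, -0.0742, -0.0364] → [-0.3887, -0.3871, -0.3577, -0.7972, 0.3384, 0.5000]
J4: z=[-0.7972, 0.3384, 0.5000] o=[0.1628, 0.4880, -0.4363] → [0.0277, -0.0623, 0.0863, -0.7972, 0.3384, 0.5000]
q̇ = J⁺·V = [-0.3810, 0.9940, 0.5550, -0.4500]

-0.3810 0.9940 0.5550 -0.4500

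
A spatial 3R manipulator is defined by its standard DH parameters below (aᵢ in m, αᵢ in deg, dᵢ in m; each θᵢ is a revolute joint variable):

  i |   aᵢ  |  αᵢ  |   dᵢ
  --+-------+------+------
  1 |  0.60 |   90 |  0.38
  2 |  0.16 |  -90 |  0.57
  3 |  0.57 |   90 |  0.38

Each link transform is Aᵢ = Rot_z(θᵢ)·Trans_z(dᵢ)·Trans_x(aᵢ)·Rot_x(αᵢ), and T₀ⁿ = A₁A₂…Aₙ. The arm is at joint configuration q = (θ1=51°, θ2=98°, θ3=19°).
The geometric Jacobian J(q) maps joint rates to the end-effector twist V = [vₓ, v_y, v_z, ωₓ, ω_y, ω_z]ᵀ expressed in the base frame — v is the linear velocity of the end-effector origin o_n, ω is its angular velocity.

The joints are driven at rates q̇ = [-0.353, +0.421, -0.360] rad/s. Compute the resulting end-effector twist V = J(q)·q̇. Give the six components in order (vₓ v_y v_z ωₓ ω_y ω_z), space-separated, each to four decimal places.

o_n = [0.3783, -0.1437, 1.0193]
J₁: ẑ×o_n = [0.1437, 0.3783, -0.0000], ω = ẑ
J2: z=[0.7771, -0.6293, 0.0000] o=[0.3776, 0.4663, 0.3800] → [-0.4023, -0.4968, -0.4736, 0.7771, -0.6293, 0.0000]
J3: z=[-0.6232, -0.7696, -0.1392] o=[0.8066, 0.0903, 0.5384] → [-0.4026, 0.3592, -0.1838, -0.6232, -0.7696, -0.1392]
V = J·q̇ = [-0.0752, -0.4720, -0.1332, 0.5515, 0.0121, -0.3029]

-0.0752 -0.4720 -0.1332 0.5515 0.0121 -0.3029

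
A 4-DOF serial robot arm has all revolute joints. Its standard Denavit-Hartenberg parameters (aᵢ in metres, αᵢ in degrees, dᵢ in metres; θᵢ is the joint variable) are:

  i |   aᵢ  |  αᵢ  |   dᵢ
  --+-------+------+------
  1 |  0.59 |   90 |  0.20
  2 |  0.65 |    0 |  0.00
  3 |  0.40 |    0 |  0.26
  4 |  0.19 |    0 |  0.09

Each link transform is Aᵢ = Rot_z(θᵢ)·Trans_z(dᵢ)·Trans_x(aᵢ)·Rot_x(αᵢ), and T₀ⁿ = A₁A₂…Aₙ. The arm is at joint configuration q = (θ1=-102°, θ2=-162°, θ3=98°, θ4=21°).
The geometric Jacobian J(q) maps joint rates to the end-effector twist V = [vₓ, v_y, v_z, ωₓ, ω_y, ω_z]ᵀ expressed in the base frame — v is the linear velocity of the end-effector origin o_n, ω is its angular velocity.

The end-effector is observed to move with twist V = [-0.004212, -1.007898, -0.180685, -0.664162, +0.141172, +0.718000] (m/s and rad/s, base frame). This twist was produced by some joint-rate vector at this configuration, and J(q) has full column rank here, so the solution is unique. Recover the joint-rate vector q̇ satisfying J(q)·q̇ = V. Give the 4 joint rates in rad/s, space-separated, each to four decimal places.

o_n = [-0.4018, -0.2071, -0.4900]
J₁: ẑ×o_n = [0.2071, -0.4018, 0.0000], ω = ẑ
J2: z=[-0.9781, 0.2079, 0.0000] o=[-0.1227, -0.5771, 0.2000] → [-0.1435, -0.6749, -0.3039, -0.9781, 0.2079, 0.0000]
J3: z=[-0.9781, 0.2079, 0.0000] o=[0.0059, 0.0276, -0.0009] → [-0.1017, -0.4784, 0.3143, -0.9781, 0.2079, 0.0000]
J4: z=[-0.9781, 0.2079, 0.0000] o=[-0.2849, -0.0899, -0.3604] → [-0.0269, -0.1267, 0.1390, -0.9781, 0.2079, 0.0000]
q̇ = J⁺·V = [0.7180, 0.8250, 0.5150, -0.6610]

0.7180 0.8250 0.5150 -0.6610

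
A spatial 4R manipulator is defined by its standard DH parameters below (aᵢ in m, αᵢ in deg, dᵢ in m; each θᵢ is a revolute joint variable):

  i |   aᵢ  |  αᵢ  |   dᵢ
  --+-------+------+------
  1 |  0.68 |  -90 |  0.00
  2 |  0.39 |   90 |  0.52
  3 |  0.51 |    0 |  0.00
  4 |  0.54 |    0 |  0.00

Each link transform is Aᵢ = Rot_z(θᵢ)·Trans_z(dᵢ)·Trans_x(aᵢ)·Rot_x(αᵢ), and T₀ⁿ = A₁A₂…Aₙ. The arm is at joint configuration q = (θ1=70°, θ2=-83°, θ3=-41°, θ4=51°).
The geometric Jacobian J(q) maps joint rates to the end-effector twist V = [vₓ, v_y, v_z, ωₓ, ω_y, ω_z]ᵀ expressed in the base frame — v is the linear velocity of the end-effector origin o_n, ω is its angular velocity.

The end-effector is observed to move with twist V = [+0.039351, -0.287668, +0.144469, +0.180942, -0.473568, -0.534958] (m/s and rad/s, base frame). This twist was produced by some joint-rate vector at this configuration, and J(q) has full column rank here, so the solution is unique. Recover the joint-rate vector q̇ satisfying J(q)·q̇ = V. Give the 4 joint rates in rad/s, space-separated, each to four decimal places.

o_n = [0.0247, 0.8841, 1.2970]
J₁: ẑ×o_n = [-0.8841, 0.0247, 0.0000], ω = ẑ
J2: z=[-0.9397, 0.3420, 0.0000] o=[0.2326, 0.6390, 0.0000] → [0.4436, 1.2187, -0.1592, -0.9397, 0.3420, 0.0000]
J3: z=[-0.3395, -0.9327, 0.1219] o=[-0.2398, 0.8615, 0.3871] → [-0.8514, 0.3411, 0.2390, -0.3395, -0.9327, 0.1219]
J4: z=[-0.3395, -0.9327, 0.1219] o=[0.0906, 0.7911, 0.7691] → [-0.5036, 0.1711, -0.0931, -0.3395, -0.9327, 0.1219]
q̇ = J⁺·V = [-0.5820, -0.3320, 0.3840, 0.0020]

-0.5820 -0.3320 0.3840 0.0020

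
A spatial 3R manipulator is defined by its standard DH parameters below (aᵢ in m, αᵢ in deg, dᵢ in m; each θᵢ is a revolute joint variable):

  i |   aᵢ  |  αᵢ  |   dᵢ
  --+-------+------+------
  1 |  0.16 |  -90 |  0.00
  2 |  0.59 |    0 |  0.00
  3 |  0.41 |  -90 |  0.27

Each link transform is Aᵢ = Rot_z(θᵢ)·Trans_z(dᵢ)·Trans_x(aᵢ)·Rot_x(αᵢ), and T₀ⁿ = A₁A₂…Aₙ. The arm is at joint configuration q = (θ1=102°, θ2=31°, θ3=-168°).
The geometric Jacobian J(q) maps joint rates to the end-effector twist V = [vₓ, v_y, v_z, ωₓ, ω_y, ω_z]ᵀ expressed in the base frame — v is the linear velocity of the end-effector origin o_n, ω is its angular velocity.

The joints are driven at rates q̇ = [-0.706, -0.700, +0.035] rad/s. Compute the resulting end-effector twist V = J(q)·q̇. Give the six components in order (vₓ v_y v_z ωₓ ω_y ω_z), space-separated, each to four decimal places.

o_n = [-0.3402, 0.3017, -0.0243]
J₁: ẑ×o_n = [-0.3017, -0.3402, 0.0000], ω = ẑ
J2: z=[-0.9781, -0.2079, 0.0000] o=[-0.0333, 0.1565, 0.0000] → [0.0050, -0.0237, -0.2059, -0.9781, -0.2079, 0.0000]
J3: z=[-0.9781, -0.2079, 0.0000] o=[-0.1384, 0.6512, -0.3039] → [-0.0581, 0.2735, 0.2999, -0.9781, -0.2079, 0.0000]
V = J·q̇ = [0.2075, 0.2663, 0.1546, 0.6505, 0.1383, -0.7060]

0.2075 0.2663 0.1546 0.6505 0.1383 -0.7060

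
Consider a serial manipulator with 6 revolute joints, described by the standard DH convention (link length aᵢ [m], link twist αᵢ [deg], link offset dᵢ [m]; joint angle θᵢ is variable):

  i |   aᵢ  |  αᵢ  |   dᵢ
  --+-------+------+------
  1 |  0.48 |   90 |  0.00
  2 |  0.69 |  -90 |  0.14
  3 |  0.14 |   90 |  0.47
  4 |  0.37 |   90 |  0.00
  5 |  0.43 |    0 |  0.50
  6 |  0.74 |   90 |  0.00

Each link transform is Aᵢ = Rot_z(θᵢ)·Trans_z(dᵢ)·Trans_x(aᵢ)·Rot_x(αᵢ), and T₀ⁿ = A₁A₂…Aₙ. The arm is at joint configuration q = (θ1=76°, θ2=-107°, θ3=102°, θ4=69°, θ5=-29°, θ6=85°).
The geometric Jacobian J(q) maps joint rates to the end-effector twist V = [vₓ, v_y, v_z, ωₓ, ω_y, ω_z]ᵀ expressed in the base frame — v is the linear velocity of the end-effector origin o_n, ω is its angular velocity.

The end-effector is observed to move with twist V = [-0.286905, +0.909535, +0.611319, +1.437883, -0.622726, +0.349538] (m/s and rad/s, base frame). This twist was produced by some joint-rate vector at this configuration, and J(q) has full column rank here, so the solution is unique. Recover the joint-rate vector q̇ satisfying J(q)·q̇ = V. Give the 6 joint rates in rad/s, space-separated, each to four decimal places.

o_n = [-0.5441, 1.7210, -1.2370]
J₁: ẑ×o_n = [-1.7210, -0.5441, 0.0000], ω = ẑ
J2: z=[0.9703, -0.2419, 0.0000] o=[0.1161, 0.4657, 0.0000] → [0.2993, 1.2003, 1.0582, 0.9703, -0.2419, 0.0000]
J3: z=[0.2314, 0.9279, -0.2924] o=[0.2032, 0.2361, -0.6599] → [-0.1014, 0.3520, 1.0369, 0.2314, 0.9279, -0.2924]
J4: z=[-0.2709, -0.2272, -0.9354] o=[0.1811, 0.7136, -0.7694] → [1.0485, 0.5517, -0.4377, -0.2709, -0.2272, -0.9354]
J5: z=[-0.9552, -0.0565, 0.2904] o=[0.1371, 1.0733, -0.8441] → [-0.1659, -0.5732, -0.6572, -0.9552, -0.0565, 0.2904]
J6: z=[-0.9552, -0.0565, 0.2904] o=[-0.3287, 1.4581, -0.5797] → [-0.0392, -0.6904, -0.2633, -0.9552, -0.0565, 0.2904]
q̇ = J⁺·V = [0.2570, 0.6620, -0.6030, -0.1970, -0.5250, -0.3980]

0.2570 0.6620 -0.6030 -0.1970 -0.5250 -0.3980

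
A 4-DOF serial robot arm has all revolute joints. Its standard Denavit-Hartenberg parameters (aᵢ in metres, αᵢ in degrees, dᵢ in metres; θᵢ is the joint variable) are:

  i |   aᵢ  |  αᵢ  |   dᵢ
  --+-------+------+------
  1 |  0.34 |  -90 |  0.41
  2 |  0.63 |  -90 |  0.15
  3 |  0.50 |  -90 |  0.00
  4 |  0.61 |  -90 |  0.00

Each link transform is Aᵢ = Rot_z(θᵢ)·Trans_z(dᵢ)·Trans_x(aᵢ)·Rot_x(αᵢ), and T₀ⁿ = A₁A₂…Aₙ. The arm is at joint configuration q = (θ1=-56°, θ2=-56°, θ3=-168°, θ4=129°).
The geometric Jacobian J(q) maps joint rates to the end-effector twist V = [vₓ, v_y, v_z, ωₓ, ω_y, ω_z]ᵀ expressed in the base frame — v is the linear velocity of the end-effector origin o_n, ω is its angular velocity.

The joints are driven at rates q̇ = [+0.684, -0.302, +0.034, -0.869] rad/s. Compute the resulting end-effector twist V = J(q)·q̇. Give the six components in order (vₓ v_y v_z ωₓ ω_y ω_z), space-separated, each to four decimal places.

-0.2562 0.8283 -0.1783 -0.9958 -0.5838 0.5152

o_n = [0.2762, -0.0981, 1.1032]
J₁: ẑ×o_n = [0.0981, 0.2762, -0.0000], ω = ẑ
J2: z=[0.8290, 0.5592, 0.0000] o=[0.1901, -0.2819, 0.4100] → [0.3876, -0.5747, 0.1042, 0.8290, 0.5592, 0.0000]
J3: z=[0.4636, -0.6873, -0.5592] o=[0.5115, -0.4901, 0.9323] → [0.1017, 0.0523, 0.0200, 0.4636, -0.6873, -0.5592]
J4: z=[0.8759, 0.4506, 0.1724] o=[0.4447, -0.2052, 0.5268] → [0.2413, -0.5339, 0.1698, 0.8759, 0.4506, 0.1724]
V = J·q̇ = [-0.2562, 0.8283, -0.1783, -0.9958, -0.5838, 0.5152]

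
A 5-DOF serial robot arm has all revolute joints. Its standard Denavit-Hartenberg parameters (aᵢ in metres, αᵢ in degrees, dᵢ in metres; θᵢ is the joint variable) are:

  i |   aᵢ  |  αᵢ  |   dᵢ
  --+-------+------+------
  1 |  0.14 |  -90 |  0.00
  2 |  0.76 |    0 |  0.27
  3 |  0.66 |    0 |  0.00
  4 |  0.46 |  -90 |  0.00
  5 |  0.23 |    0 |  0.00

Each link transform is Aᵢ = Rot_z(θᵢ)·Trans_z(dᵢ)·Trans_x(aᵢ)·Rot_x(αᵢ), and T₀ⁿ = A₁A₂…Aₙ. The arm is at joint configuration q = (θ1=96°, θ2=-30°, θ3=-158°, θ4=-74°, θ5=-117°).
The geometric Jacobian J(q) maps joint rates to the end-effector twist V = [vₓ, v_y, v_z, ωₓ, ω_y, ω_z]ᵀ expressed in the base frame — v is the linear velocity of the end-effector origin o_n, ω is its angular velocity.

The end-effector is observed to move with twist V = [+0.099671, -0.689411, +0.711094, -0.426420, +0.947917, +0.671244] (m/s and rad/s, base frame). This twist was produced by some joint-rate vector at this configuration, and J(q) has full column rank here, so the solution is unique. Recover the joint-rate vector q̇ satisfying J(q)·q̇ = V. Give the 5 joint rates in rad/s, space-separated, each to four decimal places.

0.8100 -0.5430 0.7500 0.1180 -0.9970

o_n = [-0.4823, 0.0449, -0.0640]
J₁: ẑ×o_n = [-0.0449, -0.4823, 0.0000], ω = ẑ
J2: z=[-0.9945, -0.1045, 0.0000] o=[-0.0146, 0.1392, 0.0000] → [0.0067, -0.0636, 0.0449, -0.9945, -0.1045, 0.0000]
J3: z=[-0.9945, -0.1045, 0.0000] o=[-0.3520, 0.7656, 0.3800] → [0.0464, -0.4415, 0.7031, -0.9945, -0.1045, 0.0000]
J4: z=[-0.9945, -0.1045, 0.0000] o=[-0.2836, 0.1156, 0.2881] → [0.0368, -0.3502, 0.0495, -0.9945, -0.1045, 0.0000]
J5: z=[0.1035, -0.9848, 0.1392] o=[-0.2769, 0.0519, -0.1674] → [-0.1009, -0.0393, -0.2029, 0.1035, -0.9848, 0.1392]
q̇ = J⁺·V = [0.8100, -0.5430, 0.7500, 0.1180, -0.9970]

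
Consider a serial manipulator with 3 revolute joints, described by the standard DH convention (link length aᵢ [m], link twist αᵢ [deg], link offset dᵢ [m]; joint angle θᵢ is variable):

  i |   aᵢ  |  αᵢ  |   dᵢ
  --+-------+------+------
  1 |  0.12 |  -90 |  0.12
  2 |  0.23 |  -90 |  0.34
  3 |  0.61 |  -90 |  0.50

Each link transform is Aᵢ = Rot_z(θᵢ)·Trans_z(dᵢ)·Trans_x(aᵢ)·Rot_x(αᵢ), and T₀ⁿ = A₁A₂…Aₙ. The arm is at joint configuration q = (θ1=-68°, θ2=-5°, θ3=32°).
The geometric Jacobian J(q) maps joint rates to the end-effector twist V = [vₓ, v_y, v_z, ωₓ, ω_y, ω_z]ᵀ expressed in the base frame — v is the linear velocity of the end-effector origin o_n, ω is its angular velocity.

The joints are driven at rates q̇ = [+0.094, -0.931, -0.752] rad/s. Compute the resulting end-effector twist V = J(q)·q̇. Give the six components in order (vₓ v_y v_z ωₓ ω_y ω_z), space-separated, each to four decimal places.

o_n = [0.3557, -0.8356, -0.3130]
J₁: ẑ×o_n = [0.8356, 0.3557, -0.0000], ω = ẑ
J2: z=[0.9272, 0.3746, 0.0000] o=[0.0450, -0.1113, 0.1200] → [-0.1622, 0.4014, -0.7880, 0.9272, 0.3746, 0.0000]
J3: z=[0.0326, -0.0808, -0.9962] o=[0.4460, -0.1963, 0.1400] → [-0.6003, 0.1048, -0.0282, 0.0326, -0.0808, -0.9962]
V = J·q̇ = [0.6810, -0.4191, 0.7549, -0.8878, -0.2880, 0.8431]

0.6810 -0.4191 0.7549 -0.8878 -0.2880 0.8431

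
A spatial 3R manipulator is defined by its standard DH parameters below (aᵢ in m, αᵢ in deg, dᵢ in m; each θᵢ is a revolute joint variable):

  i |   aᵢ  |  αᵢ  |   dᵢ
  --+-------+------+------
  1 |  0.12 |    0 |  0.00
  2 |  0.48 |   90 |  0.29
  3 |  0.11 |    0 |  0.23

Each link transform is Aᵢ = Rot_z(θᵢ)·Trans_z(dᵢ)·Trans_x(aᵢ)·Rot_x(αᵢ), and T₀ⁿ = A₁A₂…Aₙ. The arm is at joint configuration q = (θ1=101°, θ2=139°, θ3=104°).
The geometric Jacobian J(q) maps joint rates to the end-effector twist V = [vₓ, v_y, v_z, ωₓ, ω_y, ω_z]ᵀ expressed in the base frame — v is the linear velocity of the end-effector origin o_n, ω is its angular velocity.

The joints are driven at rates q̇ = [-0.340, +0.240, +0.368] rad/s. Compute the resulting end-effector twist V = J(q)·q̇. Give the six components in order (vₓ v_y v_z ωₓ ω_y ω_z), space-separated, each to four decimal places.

0.0319 0.0844 -0.0098 -0.3187 0.1840 -0.1000

o_n = [-0.4488, -0.1599, 0.3967]
J₁: ẑ×o_n = [0.1599, -0.4488, 0.0000], ω = ẑ
J2: z=[0.0000, 0.0000, 1.0000] o=[-0.0229, 0.1178, 0.0000] → [0.2776, -0.4259, 0.0000, 0.0000, 0.0000, 1.0000]
J3: z=[-0.8660, 0.5000, 0.0000] o=[-0.2629, -0.2979, 0.2900] → [0.0534, 0.0924, -0.0266, -0.8660, 0.5000, 0.0000]
V = J·q̇ = [0.0319, 0.0844, -0.0098, -0.3187, 0.1840, -0.1000]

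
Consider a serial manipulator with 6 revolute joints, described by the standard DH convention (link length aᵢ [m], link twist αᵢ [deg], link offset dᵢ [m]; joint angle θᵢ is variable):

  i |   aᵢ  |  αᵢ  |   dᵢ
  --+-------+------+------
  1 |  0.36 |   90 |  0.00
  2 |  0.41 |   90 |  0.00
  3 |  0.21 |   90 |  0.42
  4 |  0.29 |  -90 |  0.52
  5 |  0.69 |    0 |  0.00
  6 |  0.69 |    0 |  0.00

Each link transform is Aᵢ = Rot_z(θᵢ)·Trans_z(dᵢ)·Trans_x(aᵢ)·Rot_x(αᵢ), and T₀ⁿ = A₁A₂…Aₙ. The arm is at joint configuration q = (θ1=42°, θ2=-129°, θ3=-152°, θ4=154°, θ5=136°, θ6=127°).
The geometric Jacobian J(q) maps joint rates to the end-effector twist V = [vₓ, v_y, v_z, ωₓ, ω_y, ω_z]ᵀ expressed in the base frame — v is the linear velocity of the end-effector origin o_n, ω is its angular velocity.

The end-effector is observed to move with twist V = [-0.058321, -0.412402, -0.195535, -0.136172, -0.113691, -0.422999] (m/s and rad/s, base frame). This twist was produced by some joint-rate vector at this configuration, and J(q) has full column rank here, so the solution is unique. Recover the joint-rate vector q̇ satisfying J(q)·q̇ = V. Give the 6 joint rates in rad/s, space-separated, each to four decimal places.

o_n = [0.5412, -0.0771, 0.4535]
J₁: ẑ×o_n = [0.0771, 0.5412, -0.0000], ω = ẑ
J2: z=[0.6691, -0.7431, 0.0000] o=[0.2675, 0.2409, 0.0000] → [-0.3370, -0.3034, -0.0094, 0.6691, -0.7431, 0.0000]
J3: z=[-0.5775, -0.5200, 0.6293] o=[0.0758, 0.0682, -0.3186] → [-0.3100, 0.7388, 0.3260, -0.5775, -0.5200, 0.6293]
J4: z=[0.8104, -0.4585, 0.3648] o=[-0.1460, 0.0012, 0.0898] → [-0.1382, -0.0440, 0.2516, 0.8104, -0.4585, 0.3648]
J5: z=[0.4758, 0.1515, -0.8664] o=[0.1762, -0.4912, 0.1807] → [0.4001, -0.4461, 0.1417, 0.4758, 0.1515, -0.8664]
J6: z=[0.4758, 0.1515, -0.8664] o=[-0.0425, 0.1632, 0.1750] → [-0.1661, -0.6383, -0.2028, 0.4758, 0.1515, -0.8664]
q̇ = J⁺·V = [-0.8510, 0.5730, -0.5510, -0.4080, -0.3600, -0.7060]

-0.8510 0.5730 -0.5510 -0.4080 -0.3600 -0.7060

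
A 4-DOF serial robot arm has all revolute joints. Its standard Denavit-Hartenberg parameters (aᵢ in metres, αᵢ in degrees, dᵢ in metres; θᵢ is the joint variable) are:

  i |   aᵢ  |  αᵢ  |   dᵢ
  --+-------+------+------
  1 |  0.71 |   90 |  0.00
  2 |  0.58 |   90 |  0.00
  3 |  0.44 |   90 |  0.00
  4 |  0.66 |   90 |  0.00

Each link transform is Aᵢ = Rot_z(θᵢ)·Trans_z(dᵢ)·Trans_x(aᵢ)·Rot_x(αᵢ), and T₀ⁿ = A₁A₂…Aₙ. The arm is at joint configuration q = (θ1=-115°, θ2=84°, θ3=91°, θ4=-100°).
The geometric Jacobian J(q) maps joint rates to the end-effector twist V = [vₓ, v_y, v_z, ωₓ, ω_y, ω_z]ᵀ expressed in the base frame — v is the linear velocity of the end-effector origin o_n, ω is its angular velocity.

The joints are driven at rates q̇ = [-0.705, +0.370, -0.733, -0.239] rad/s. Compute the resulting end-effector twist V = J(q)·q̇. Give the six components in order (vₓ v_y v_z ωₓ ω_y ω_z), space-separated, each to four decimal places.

0.2327 0.3476 0.0200 -0.0129 0.8379 -0.8660

o_n = [-0.3471, 0.0255, 0.6391]
J₁: ẑ×o_n = [-0.0255, -0.3471, 0.0000], ω = ẑ
J2: z=[-0.9063, 0.4226, 0.0000] o=[-0.3001, -0.6435, 0.0000] → [0.2701, 0.5792, -0.5864, -0.9063, 0.4226, 0.0000]
J3: z=[-0.4203, -0.9013, -0.1045] o=[-0.3257, -0.6984, 0.5768] → [0.0195, 0.0284, -0.3236, -0.4203, -0.9013, -0.1045]
J4: z=[-0.0600, -0.0873, 0.9944] o=[-0.7241, -0.5118, 0.5692] → [-0.5403, 0.3790, 0.0007, -0.0600, -0.0873, 0.9944]
V = J·q̇ = [0.2327, 0.3476, 0.0200, -0.0129, 0.8379, -0.8660]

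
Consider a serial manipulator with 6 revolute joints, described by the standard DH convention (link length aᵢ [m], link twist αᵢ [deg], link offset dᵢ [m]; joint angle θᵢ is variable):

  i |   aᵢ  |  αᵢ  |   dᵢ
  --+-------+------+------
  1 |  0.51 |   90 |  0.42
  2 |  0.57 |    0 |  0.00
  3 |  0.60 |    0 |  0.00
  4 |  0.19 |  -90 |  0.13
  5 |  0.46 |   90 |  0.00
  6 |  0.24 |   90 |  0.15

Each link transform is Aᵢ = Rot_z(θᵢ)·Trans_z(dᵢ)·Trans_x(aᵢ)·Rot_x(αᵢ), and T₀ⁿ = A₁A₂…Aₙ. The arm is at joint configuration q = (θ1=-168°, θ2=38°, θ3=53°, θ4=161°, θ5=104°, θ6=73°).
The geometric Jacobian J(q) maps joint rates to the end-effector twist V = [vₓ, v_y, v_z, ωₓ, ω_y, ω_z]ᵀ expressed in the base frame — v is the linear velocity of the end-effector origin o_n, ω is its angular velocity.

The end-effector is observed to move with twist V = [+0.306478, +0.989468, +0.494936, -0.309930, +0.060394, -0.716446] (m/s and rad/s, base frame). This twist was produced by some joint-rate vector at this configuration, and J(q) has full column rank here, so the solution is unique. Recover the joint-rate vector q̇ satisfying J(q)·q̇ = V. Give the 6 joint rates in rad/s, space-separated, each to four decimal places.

-0.8730 0.7980 0.2630 -0.9970 0.2280 -0.2460

o_n = [-0.9913, -0.6408, 1.1028]
J₁: ẑ×o_n = [0.6408, -0.9913, 0.0000], ω = ẑ
J2: z=[-0.2079, 0.9781, 0.0000] o=[-0.4989, -0.1060, 0.4200] → [0.6679, 0.1420, 0.5929, -0.2079, 0.9781, 0.0000]
J3: z=[-0.2079, 0.9781, 0.0000] o=[-0.9382, -0.1994, 0.7709] → [0.3246, 0.0690, 0.1438, -0.2079, 0.9781, 0.0000]
J4: z=[-0.2079, 0.9781, 0.0000] o=[-0.9280, -0.1972, 1.3708] → [-0.2622, -0.0557, 0.1542, -0.2079, 0.9781, 0.0000]
J5: z=[-0.9303, -0.1977, -0.3090] o=[-0.8976, -0.0579, 1.1901] → [-0.1629, -0.0523, 0.5238, -0.9303, -0.1977, -0.3090]
J6: z=[0.3436, -0.1743, -0.9228] o=[-0.8384, -0.5016, 1.2960] → [-0.0948, 0.2075, -0.0745, 0.3436, -0.1743, -0.9228]
q̇ = J⁺·V = [-0.8730, 0.7980, 0.2630, -0.9970, 0.2280, -0.2460]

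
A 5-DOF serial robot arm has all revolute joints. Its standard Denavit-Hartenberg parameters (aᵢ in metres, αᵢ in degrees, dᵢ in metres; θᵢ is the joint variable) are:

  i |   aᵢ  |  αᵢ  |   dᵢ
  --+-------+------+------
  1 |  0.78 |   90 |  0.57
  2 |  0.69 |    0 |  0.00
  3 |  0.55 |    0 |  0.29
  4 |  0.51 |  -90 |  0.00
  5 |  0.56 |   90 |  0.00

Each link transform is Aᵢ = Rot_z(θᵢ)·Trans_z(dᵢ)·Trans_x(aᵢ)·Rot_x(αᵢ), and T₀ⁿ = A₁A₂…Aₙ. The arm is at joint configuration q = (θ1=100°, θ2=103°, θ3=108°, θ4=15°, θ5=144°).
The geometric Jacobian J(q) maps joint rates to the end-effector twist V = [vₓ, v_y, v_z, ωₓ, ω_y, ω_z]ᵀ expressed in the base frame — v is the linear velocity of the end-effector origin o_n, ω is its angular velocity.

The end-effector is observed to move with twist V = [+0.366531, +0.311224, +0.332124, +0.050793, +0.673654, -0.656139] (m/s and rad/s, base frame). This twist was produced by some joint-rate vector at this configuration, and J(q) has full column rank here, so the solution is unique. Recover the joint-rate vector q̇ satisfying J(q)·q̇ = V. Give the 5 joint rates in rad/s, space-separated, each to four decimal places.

o_n = [-0.0583, 0.1053, 0.9181]
J₁: ẑ×o_n = [-0.1053, -0.0583, 0.0000], ω = ẑ
J2: z=[0.9848, 0.1736, 0.0000] o=[-0.1354, 0.7682, 0.5700] → [0.0604, -0.3428, -0.6662, 0.9848, 0.1736, 0.0000]
J3: z=[0.9848, 0.1736, 0.0000] o=[-0.1085, 0.6153, 1.2423] → [-0.0563, 0.3193, -0.5110, 0.9848, 0.1736, 0.0000]
J4: z=[0.9848, 0.1736, 0.0000] o=[0.2590, 0.2014, 0.9590] → [-0.0071, 0.0403, -0.0396, 0.9848, 0.1736, 0.0000]
J5: z=[-0.1249, 0.7084, -0.6947] o=[0.3205, -0.1475, 0.5922] → [0.4065, 0.3039, 0.2368, -0.1249, 0.7084, -0.6947]
q̇ = J⁺·V = [-0.0240, -0.1320, -0.0860, 0.3850, 0.9100]

-0.0240 -0.1320 -0.0860 0.3850 0.9100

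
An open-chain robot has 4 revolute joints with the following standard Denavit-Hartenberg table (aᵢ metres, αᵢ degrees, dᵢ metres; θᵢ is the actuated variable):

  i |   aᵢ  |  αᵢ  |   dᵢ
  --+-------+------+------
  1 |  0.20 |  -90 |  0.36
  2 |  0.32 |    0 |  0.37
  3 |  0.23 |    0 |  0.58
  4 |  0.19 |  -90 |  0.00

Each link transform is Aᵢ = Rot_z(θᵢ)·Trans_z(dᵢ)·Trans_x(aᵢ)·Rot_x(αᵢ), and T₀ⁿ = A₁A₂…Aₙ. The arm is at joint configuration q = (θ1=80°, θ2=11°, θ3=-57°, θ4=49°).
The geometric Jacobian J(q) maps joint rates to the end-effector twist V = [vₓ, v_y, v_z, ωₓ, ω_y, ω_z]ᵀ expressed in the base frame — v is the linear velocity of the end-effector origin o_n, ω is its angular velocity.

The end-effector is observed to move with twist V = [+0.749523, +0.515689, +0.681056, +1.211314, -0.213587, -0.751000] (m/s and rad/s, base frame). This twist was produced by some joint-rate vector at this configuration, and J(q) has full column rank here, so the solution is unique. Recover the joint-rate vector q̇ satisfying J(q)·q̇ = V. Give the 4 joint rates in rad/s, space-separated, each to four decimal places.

o_n = [-0.7856, 1.0155, 0.4544]
J₁: ẑ×o_n = [-1.0155, -0.7856, 0.0000], ω = ẑ
J2: z=[-0.9848, 0.1736, 0.0000] o=[0.0347, 0.1970, 0.3600] → [0.0164, 0.0930, -0.6636, -0.9848, 0.1736, 0.0000]
J3: z=[-0.9848, 0.1736, 0.0000] o=[-0.2751, 0.5706, 0.2989] → [0.0270, 0.1531, -0.3495, -0.9848, 0.1736, 0.0000]
J4: z=[-0.9848, 0.1736, 0.0000] o=[-0.8185, 0.8286, 0.4644] → [-0.0017, -0.0098, -0.1897, -0.9848, 0.1736, 0.0000]
q̇ = J⁺·V = [-0.7510, -0.9730, 0.0840, -0.3410]

-0.7510 -0.9730 0.0840 -0.3410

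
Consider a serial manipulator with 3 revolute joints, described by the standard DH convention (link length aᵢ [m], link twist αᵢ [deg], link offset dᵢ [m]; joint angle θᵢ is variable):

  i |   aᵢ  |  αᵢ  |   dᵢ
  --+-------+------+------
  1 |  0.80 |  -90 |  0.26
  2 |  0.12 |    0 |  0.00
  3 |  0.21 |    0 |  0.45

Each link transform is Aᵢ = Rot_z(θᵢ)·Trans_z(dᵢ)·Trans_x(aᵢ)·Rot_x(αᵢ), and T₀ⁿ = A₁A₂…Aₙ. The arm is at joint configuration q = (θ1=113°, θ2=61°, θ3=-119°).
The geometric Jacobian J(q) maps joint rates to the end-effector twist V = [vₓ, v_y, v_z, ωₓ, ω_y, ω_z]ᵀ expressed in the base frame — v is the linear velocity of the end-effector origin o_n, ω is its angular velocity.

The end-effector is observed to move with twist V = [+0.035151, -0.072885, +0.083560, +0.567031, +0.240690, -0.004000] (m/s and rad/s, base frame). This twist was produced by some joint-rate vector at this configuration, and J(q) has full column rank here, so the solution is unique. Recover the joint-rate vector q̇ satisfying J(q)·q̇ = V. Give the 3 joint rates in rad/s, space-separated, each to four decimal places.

o_n = [-0.7930, 0.7166, 0.3331]
J₁: ẑ×o_n = [-0.7166, -0.7930, 0.0000], ω = ẑ
J2: z=[-0.9205, -0.3907, 0.0000] o=[-0.3126, 0.7364, 0.2600] → [-0.0286, 0.0673, -0.1695, -0.9205, -0.3907, 0.0000]
J3: z=[-0.9205, -0.3907, 0.0000] o=[-0.3353, 0.7900, 0.1550] → [-0.0696, 0.1639, -0.1113, -0.9205, -0.3907, 0.0000]
q̇ = J⁺·V = [-0.0040, -0.2580, -0.3580]

-0.0040 -0.2580 -0.3580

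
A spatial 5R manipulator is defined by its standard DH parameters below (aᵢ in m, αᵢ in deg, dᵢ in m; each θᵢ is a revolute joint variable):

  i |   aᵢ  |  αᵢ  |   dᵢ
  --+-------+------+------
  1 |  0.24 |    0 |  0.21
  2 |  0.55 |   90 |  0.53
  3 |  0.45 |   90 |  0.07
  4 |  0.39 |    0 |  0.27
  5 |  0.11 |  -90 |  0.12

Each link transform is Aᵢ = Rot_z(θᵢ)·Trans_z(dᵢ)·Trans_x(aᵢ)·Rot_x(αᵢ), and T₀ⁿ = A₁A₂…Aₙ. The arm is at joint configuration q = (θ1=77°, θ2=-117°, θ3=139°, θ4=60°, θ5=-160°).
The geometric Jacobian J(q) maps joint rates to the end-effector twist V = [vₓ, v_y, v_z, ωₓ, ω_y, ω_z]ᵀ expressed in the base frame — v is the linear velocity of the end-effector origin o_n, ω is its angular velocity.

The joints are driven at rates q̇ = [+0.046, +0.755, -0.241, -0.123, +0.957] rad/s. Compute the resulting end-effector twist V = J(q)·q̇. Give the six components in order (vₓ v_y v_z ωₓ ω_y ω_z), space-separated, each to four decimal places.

0.4242 0.0383 0.1387 0.5741 -0.1671 1.4304

o_n = [0.1170, -0.2099, 1.4450]
J₁: ẑ×o_n = [0.2099, 0.1170, -0.0000], ω = ẑ
J2: z=[0.0000, 0.0000, 1.0000] o=[0.0540, 0.2338, 0.2100] → [0.4437, 0.0630, -0.0000, 0.0000, 0.0000, 1.0000]
J3: z=[-0.6428, -0.7660, 0.0000] o=[0.4753, -0.1197, 0.7400] → [-0.5400, 0.4531, -0.2165, -0.6428, -0.7660, 0.0000]
J4: z=[0.5026, -0.4217, 0.7547] o=[0.1702, 0.0450, 1.0352] → [0.0196, -0.2460, -0.1505, 0.5026, -0.4217, 0.7547]
J5: z=[0.5026, -0.4217, 0.7547] o=[-0.0240, -0.2330, 1.3669] → [-0.0504, 0.0672, 0.0711, 0.5026, -0.4217, 0.7547]
V = J·q̇ = [0.4242, 0.0383, 0.1387, 0.5741, -0.1671, 1.4304]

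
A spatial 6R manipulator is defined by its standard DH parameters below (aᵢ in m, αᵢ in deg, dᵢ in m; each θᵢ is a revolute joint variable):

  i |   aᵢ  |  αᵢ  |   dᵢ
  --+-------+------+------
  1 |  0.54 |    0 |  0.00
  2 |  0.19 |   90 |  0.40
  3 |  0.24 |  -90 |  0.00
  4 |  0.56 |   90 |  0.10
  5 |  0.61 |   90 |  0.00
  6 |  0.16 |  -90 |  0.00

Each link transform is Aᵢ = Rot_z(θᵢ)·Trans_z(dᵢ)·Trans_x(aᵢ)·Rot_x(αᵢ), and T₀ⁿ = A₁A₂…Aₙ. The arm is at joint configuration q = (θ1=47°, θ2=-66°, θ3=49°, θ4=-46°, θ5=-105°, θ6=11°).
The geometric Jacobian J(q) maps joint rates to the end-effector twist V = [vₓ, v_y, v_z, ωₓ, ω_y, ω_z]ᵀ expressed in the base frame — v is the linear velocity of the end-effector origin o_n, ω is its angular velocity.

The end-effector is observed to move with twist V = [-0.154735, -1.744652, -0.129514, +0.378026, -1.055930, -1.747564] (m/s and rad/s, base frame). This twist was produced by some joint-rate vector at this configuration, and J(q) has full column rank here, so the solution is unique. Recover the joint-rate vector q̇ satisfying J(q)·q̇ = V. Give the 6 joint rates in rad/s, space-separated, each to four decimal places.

o_n = [1.2047, -0.1905, 0.3336]
J₁: ẑ×o_n = [0.1905, 1.2047, -0.0000], ω = ẑ
J2: z=[0.0000, 0.0000, 1.0000] o=[0.3683, 0.3949, 0.0000] → [0.5854, 0.8365, -0.0000, 0.0000, 0.0000, 1.0000]
J3: z=[-0.3256, -0.9455, 0.0000] o=[0.5479, 0.3331, 0.4000] → [0.0628, -0.0216, 0.7915, -0.3256, -0.9455, 0.0000]
J4: z=[-0.7136, 0.2457, 0.6561] o=[0.6968, 0.2818, 0.5811] → [0.2490, 0.1566, 0.2122, -0.7136, 0.2457, 0.6561]
J5: z=[-0.6724, -0.5032, -0.5429] o=[0.7356, -0.1576, 0.9403] → [0.2874, -0.6627, 0.2582, -0.6724, -0.5032, -0.5429]
J6: z=[-0.3747, 0.8639, -0.3366] o=[1.1250, -0.1716, 0.4710] → [-0.1251, -0.0783, -0.0618, -0.3747, 0.8639, -0.3366]
q̇ = J⁺·V = [-0.7260, -0.2530, -0.2960, -0.8300, 0.9000, -0.7860]

-0.7260 -0.2530 -0.2960 -0.8300 0.9000 -0.7860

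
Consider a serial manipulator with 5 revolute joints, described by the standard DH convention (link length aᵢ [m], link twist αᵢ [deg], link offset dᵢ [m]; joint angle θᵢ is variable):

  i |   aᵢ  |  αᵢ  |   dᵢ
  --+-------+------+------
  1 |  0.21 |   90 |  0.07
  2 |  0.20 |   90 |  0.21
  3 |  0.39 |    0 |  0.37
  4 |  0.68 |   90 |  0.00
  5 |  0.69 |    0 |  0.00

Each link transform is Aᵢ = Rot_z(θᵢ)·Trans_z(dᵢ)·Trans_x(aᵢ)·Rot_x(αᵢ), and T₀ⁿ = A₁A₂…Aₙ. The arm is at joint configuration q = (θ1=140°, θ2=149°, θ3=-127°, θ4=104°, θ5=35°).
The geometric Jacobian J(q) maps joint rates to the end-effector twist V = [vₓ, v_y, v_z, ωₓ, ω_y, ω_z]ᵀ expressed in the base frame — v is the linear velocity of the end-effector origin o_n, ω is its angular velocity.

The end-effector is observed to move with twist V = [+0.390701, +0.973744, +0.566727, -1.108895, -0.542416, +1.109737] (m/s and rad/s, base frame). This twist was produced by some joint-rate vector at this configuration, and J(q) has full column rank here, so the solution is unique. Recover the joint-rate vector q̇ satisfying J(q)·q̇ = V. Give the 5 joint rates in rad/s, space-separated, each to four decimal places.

0.8460 -0.4370 -0.1340 0.6180 0.7510

o_n = [-0.1111, -0.6744, 1.2989]
J₁: ẑ×o_n = [0.6744, -0.1111, 0.0000], ω = ẑ
J2: z=[0.6428, 0.7660, 0.0000] o=[-0.1609, 0.1350, 0.0700] → [0.9414, -0.7899, -0.5584, 0.6428, 0.7660, 0.0000]
J3: z=[-0.3945, 0.3311, 0.8572] o=[0.1054, 0.1857, 0.1730] → [1.1099, 0.2586, 0.4110, -0.3945, 0.3311, 0.8572]
J4: z=[-0.3945, 0.3311, 0.8572] o=[-0.3949, 0.1989, 0.3693] → [1.0563, 0.6100, 0.2506, -0.3945, 0.3311, 0.8572]
J5: z=[-0.8483, -0.4899, -0.2012] o=[-0.1546, -0.3495, 0.6917] → [-0.3628, 0.5063, 0.2969, -0.8483, -0.4899, -0.2012]
q̇ = J⁺·V = [0.8460, -0.4370, -0.1340, 0.6180, 0.7510]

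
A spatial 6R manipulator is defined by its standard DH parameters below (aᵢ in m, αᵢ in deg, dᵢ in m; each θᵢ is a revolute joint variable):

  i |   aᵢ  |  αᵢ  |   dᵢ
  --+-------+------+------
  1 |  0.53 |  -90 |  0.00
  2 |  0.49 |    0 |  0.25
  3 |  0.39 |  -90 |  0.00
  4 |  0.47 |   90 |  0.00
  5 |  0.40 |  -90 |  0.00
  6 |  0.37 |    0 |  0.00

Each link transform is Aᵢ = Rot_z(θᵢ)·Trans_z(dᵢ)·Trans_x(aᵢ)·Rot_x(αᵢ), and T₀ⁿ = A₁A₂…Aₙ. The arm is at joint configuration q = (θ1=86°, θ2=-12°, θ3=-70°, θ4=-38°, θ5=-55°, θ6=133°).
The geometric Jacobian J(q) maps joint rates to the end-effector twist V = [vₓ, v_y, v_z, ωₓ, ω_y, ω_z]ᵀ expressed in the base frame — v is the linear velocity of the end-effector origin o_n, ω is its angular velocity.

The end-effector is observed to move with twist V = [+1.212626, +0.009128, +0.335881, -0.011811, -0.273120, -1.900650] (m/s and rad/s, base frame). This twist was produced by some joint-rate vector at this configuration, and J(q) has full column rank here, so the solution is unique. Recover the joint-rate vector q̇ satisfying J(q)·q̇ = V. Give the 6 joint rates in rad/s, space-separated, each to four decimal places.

o_n = [-0.3056, 1.0517, 1.1027]
J₁: ẑ×o_n = [-1.0517, -0.3056, 0.0000], ω = ẑ
J2: z=[-0.9976, 0.0698, 0.0000] o=[0.0370, 0.5287, 0.0000] → [0.0769, 1.1001, -0.4978, -0.9976, 0.0698, 0.0000]
J3: z=[-0.9976, 0.0698, 0.0000] o=[-0.1790, 1.0243, 0.1019] → [0.0698, 0.9984, -0.0185, -0.9976, 0.0698, 0.0000]
J4: z=[0.0691, 0.9879, -0.1392] o=[-0.1752, 1.0784, 0.4881] → [0.6035, -0.0243, 0.1270, 0.0691, 0.9879, -0.1392]
J5: z=[-0.7921, -0.0305, -0.6097] o=[-0.4603, 1.1500, 0.8548] → [-0.0675, 0.1021, 0.0826, -0.7921, -0.0305, -0.6097]
J6: z=[-0.4572, 0.6914, 0.5594] o=[-0.6220, 0.8613, 1.0795] → [-0.0904, 0.1876, -0.3058, -0.4572, 0.6914, 0.5594]
q̇ = J⁺·V = [-0.9910, -0.0160, -0.2070, 0.2810, 0.7480, -0.7410]

-0.9910 -0.0160 -0.2070 0.2810 0.7480 -0.7410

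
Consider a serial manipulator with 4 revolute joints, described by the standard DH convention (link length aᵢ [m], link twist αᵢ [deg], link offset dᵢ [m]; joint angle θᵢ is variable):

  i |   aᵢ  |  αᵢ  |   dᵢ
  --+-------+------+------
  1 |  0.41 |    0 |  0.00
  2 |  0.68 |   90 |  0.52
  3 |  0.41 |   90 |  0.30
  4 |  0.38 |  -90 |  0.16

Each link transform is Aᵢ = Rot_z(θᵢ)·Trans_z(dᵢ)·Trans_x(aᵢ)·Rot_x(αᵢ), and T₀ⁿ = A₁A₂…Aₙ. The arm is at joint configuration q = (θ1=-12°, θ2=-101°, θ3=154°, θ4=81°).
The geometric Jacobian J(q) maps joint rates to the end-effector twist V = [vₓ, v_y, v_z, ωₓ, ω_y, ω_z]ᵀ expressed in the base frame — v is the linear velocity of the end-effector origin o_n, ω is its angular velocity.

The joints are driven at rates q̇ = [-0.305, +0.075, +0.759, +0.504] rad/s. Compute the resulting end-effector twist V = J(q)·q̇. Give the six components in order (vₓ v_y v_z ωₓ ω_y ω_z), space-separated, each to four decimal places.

-0.0251 0.1496 -0.3499 -0.7850 0.0932 0.2230

o_n = [-0.3488, -0.1235, 0.8696]
J₁: ẑ×o_n = [0.1235, -0.3488, 0.0000], ω = ẑ
J2: z=[0.0000, 0.0000, 1.0000] o=[0.4010, -0.0852, 0.0000] → [0.0382, -0.7499, 0.0000, 0.0000, 0.0000, 1.0000]
J3: z=[-0.9205, 0.3907, 0.0000] o=[0.1353, -0.7112, 0.5200] → [0.1366, 0.3218, -0.3518, -0.9205, 0.3907, 0.0000]
J4: z=[-0.1713, -0.4035, 0.8988] o=[0.0032, -0.2548, 0.6997] → [-0.1865, -0.2873, -0.1645, -0.1713, -0.4035, 0.8988]
V = J·q̇ = [-0.0251, 0.1496, -0.3499, -0.7850, 0.0932, 0.2230]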